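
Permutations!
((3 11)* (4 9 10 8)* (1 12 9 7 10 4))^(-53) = [0, 4, 2, 11, 8, 5, 6, 1, 9, 10, 12, 3, 7] = (1 4 8 9 10 12 7)(3 11)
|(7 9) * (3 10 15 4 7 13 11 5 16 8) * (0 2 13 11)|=30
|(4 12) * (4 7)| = |(4 12 7)| = 3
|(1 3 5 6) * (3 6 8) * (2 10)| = 6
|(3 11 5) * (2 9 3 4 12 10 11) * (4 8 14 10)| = 30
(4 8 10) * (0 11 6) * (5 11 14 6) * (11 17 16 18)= (0 14 6)(4 8 10)(5 17 16 18 11)= [14, 1, 2, 3, 8, 17, 0, 7, 10, 9, 4, 5, 12, 13, 6, 15, 18, 16, 11]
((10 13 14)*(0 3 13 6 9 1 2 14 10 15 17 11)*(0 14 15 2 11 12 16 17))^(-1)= (0 15 2 14 11 1 9 6 10 13 3)(12 17 16)= [15, 9, 14, 0, 4, 5, 10, 7, 8, 6, 13, 1, 17, 3, 11, 2, 12, 16]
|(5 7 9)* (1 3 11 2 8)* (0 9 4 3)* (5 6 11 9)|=11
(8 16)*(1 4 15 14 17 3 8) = [0, 4, 2, 8, 15, 5, 6, 7, 16, 9, 10, 11, 12, 13, 17, 14, 1, 3] = (1 4 15 14 17 3 8 16)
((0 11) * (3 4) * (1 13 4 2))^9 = (0 11)(1 2 3 4 13) = [11, 2, 3, 4, 13, 5, 6, 7, 8, 9, 10, 0, 12, 1]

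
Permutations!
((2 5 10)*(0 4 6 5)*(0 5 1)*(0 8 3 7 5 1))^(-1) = [6, 2, 10, 8, 0, 7, 4, 3, 1, 9, 5] = (0 6 4)(1 2 10 5 7 3 8)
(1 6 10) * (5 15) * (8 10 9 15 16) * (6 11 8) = [0, 11, 2, 3, 4, 16, 9, 7, 10, 15, 1, 8, 12, 13, 14, 5, 6] = (1 11 8 10)(5 16 6 9 15)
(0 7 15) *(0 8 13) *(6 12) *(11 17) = (0 7 15 8 13)(6 12)(11 17) = [7, 1, 2, 3, 4, 5, 12, 15, 13, 9, 10, 17, 6, 0, 14, 8, 16, 11]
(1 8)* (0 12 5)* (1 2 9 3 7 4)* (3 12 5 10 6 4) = [5, 8, 9, 7, 1, 0, 4, 3, 2, 12, 6, 11, 10] = (0 5)(1 8 2 9 12 10 6 4)(3 7)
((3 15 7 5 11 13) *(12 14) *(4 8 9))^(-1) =(3 13 11 5 7 15)(4 9 8)(12 14) =[0, 1, 2, 13, 9, 7, 6, 15, 4, 8, 10, 5, 14, 11, 12, 3]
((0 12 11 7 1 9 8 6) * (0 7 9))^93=(0 6 11 1 8 12 7 9)=[6, 8, 2, 3, 4, 5, 11, 9, 12, 0, 10, 1, 7]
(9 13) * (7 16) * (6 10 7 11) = (6 10 7 16 11)(9 13) = [0, 1, 2, 3, 4, 5, 10, 16, 8, 13, 7, 6, 12, 9, 14, 15, 11]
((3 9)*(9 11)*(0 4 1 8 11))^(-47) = [1, 11, 2, 4, 8, 5, 6, 7, 9, 0, 10, 3] = (0 1 11 3 4 8 9)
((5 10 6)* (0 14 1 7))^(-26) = (0 1)(5 10 6)(7 14) = [1, 0, 2, 3, 4, 10, 5, 14, 8, 9, 6, 11, 12, 13, 7]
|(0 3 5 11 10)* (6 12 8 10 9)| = 9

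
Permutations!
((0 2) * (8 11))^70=(11)=[0, 1, 2, 3, 4, 5, 6, 7, 8, 9, 10, 11]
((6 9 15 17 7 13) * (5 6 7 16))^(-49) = (5 16 17 15 9 6)(7 13) = [0, 1, 2, 3, 4, 16, 5, 13, 8, 6, 10, 11, 12, 7, 14, 9, 17, 15]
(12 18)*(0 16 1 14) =[16, 14, 2, 3, 4, 5, 6, 7, 8, 9, 10, 11, 18, 13, 0, 15, 1, 17, 12] =(0 16 1 14)(12 18)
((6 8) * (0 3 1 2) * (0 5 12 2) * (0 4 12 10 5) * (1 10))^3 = [5, 2, 10, 1, 0, 12, 8, 7, 6, 9, 4, 11, 3] = (0 5 12 3 1 2 10 4)(6 8)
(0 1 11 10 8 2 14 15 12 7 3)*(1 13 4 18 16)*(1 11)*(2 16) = (0 13 4 18 2 14 15 12 7 3)(8 16 11 10) = [13, 1, 14, 0, 18, 5, 6, 3, 16, 9, 8, 10, 7, 4, 15, 12, 11, 17, 2]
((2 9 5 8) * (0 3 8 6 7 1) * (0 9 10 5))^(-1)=(0 9 1 7 6 5 10 2 8 3)=[9, 7, 8, 0, 4, 10, 5, 6, 3, 1, 2]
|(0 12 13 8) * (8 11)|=5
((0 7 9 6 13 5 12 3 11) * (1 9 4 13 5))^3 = (0 13 6 3 7 1 5 11 4 9 12) = [13, 5, 2, 7, 9, 11, 3, 1, 8, 12, 10, 4, 0, 6]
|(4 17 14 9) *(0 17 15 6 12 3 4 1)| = 5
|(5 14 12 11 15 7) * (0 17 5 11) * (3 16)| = |(0 17 5 14 12)(3 16)(7 11 15)| = 30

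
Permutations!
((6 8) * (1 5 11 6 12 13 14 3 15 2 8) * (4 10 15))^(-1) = (1 6 11 5)(2 15 10 4 3 14 13 12 8) = [0, 6, 15, 14, 3, 1, 11, 7, 2, 9, 4, 5, 8, 12, 13, 10]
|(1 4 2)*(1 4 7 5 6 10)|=|(1 7 5 6 10)(2 4)|=10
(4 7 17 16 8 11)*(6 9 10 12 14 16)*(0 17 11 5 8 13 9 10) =(0 17 6 10 12 14 16 13 9)(4 7 11)(5 8) =[17, 1, 2, 3, 7, 8, 10, 11, 5, 0, 12, 4, 14, 9, 16, 15, 13, 6]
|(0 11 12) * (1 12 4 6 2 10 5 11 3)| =12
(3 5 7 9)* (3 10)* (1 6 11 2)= (1 6 11 2)(3 5 7 9 10)= [0, 6, 1, 5, 4, 7, 11, 9, 8, 10, 3, 2]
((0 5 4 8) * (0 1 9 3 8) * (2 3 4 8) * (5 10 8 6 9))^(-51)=(0 6 8 4 5 10 9 1)(2 3)=[6, 0, 3, 2, 5, 10, 8, 7, 4, 1, 9]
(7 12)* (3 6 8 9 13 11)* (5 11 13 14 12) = [0, 1, 2, 6, 4, 11, 8, 5, 9, 14, 10, 3, 7, 13, 12] = (3 6 8 9 14 12 7 5 11)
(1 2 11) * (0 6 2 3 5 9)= (0 6 2 11 1 3 5 9)= [6, 3, 11, 5, 4, 9, 2, 7, 8, 0, 10, 1]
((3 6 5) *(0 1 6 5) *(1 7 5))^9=[3, 7, 2, 0, 4, 6, 5, 1]=(0 3)(1 7)(5 6)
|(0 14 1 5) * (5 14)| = |(0 5)(1 14)| = 2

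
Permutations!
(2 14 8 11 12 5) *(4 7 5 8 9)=(2 14 9 4 7 5)(8 11 12)=[0, 1, 14, 3, 7, 2, 6, 5, 11, 4, 10, 12, 8, 13, 9]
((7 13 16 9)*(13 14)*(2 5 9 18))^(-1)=(2 18 16 13 14 7 9 5)=[0, 1, 18, 3, 4, 2, 6, 9, 8, 5, 10, 11, 12, 14, 7, 15, 13, 17, 16]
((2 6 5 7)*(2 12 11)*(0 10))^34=(2 12 5)(6 11 7)=[0, 1, 12, 3, 4, 2, 11, 6, 8, 9, 10, 7, 5]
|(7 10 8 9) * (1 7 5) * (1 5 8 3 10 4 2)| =4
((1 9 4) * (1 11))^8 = (11) = [0, 1, 2, 3, 4, 5, 6, 7, 8, 9, 10, 11]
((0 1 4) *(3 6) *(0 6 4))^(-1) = (0 1)(3 6 4) = [1, 0, 2, 6, 3, 5, 4]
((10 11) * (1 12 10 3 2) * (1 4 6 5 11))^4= (1 12 10)(2 11 6)(3 5 4)= [0, 12, 11, 5, 3, 4, 2, 7, 8, 9, 1, 6, 10]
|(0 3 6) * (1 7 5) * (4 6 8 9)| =|(0 3 8 9 4 6)(1 7 5)| =6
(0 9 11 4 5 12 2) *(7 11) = (0 9 7 11 4 5 12 2) = [9, 1, 0, 3, 5, 12, 6, 11, 8, 7, 10, 4, 2]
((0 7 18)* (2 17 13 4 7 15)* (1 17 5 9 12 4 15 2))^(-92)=[12, 1, 4, 3, 2, 7, 6, 5, 8, 18, 10, 11, 0, 13, 14, 15, 16, 17, 9]=(0 12)(2 4)(5 7)(9 18)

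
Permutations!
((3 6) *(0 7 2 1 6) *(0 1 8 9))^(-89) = (0 7 2 8 9)(1 6 3) = [7, 6, 8, 1, 4, 5, 3, 2, 9, 0]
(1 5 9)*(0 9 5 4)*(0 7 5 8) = (0 9 1 4 7 5 8) = [9, 4, 2, 3, 7, 8, 6, 5, 0, 1]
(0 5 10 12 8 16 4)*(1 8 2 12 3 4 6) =(0 5 10 3 4)(1 8 16 6)(2 12) =[5, 8, 12, 4, 0, 10, 1, 7, 16, 9, 3, 11, 2, 13, 14, 15, 6]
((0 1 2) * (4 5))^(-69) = (4 5) = [0, 1, 2, 3, 5, 4]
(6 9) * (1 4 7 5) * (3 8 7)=(1 4 3 8 7 5)(6 9)=[0, 4, 2, 8, 3, 1, 9, 5, 7, 6]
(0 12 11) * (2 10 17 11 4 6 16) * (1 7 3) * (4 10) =[12, 7, 4, 1, 6, 5, 16, 3, 8, 9, 17, 0, 10, 13, 14, 15, 2, 11] =(0 12 10 17 11)(1 7 3)(2 4 6 16)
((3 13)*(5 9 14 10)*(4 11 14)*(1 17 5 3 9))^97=(1 17 5)(3 10 14 11 4 9 13)=[0, 17, 2, 10, 9, 1, 6, 7, 8, 13, 14, 4, 12, 3, 11, 15, 16, 5]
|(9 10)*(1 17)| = |(1 17)(9 10)| = 2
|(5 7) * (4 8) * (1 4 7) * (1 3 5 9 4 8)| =10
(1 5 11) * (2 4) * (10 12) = (1 5 11)(2 4)(10 12) = [0, 5, 4, 3, 2, 11, 6, 7, 8, 9, 12, 1, 10]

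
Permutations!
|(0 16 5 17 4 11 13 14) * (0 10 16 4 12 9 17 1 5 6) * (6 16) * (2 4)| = 24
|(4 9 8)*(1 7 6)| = |(1 7 6)(4 9 8)| = 3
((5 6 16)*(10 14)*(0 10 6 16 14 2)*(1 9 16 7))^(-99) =(1 9 16 5 7)(6 14) =[0, 9, 2, 3, 4, 7, 14, 1, 8, 16, 10, 11, 12, 13, 6, 15, 5]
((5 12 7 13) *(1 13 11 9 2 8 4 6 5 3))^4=(1 13 3)(2 5 9 6 11 4 7 8 12)=[0, 13, 5, 1, 7, 9, 11, 8, 12, 6, 10, 4, 2, 3]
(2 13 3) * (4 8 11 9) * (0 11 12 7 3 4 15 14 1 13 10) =(0 11 9 15 14 1 13 4 8 12 7 3 2 10) =[11, 13, 10, 2, 8, 5, 6, 3, 12, 15, 0, 9, 7, 4, 1, 14]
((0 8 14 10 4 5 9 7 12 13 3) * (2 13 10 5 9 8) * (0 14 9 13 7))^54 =[13, 1, 3, 2, 9, 12, 6, 14, 10, 4, 8, 11, 5, 0, 7] =(0 13)(2 3)(4 9)(5 12)(7 14)(8 10)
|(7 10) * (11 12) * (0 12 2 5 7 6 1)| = |(0 12 11 2 5 7 10 6 1)| = 9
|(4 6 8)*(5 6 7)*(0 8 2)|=|(0 8 4 7 5 6 2)|=7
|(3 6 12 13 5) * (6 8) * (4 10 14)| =|(3 8 6 12 13 5)(4 10 14)| =6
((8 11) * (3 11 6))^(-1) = [0, 1, 2, 6, 4, 5, 8, 7, 11, 9, 10, 3] = (3 6 8 11)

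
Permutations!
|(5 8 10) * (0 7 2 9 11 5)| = 8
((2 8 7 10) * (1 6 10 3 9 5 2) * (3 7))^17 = (1 10 6)(2 3 5 8 9) = [0, 10, 3, 5, 4, 8, 1, 7, 9, 2, 6]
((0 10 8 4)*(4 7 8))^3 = [0, 1, 2, 3, 4, 5, 6, 8, 7, 9, 10] = (10)(7 8)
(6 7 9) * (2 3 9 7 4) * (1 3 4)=(1 3 9 6)(2 4)=[0, 3, 4, 9, 2, 5, 1, 7, 8, 6]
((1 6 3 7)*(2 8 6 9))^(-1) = (1 7 3 6 8 2 9) = [0, 7, 9, 6, 4, 5, 8, 3, 2, 1]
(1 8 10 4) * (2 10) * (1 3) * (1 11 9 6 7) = [0, 8, 10, 11, 3, 5, 7, 1, 2, 6, 4, 9] = (1 8 2 10 4 3 11 9 6 7)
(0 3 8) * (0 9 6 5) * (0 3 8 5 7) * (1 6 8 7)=(0 7)(1 6)(3 5)(8 9)=[7, 6, 2, 5, 4, 3, 1, 0, 9, 8]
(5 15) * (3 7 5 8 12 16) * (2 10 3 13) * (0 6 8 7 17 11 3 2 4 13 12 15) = (0 6 8 15 7 5)(2 10)(3 17 11)(4 13)(12 16) = [6, 1, 10, 17, 13, 0, 8, 5, 15, 9, 2, 3, 16, 4, 14, 7, 12, 11]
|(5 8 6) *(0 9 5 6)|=|(0 9 5 8)|=4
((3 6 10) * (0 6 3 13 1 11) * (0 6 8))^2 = (1 6 13 11 10) = [0, 6, 2, 3, 4, 5, 13, 7, 8, 9, 1, 10, 12, 11]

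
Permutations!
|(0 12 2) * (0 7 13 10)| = |(0 12 2 7 13 10)| = 6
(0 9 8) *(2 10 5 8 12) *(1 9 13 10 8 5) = (0 13 10 1 9 12 2 8) = [13, 9, 8, 3, 4, 5, 6, 7, 0, 12, 1, 11, 2, 10]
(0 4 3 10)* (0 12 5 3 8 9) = [4, 1, 2, 10, 8, 3, 6, 7, 9, 0, 12, 11, 5] = (0 4 8 9)(3 10 12 5)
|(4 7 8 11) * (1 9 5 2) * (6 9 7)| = |(1 7 8 11 4 6 9 5 2)| = 9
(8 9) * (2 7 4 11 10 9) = (2 7 4 11 10 9 8) = [0, 1, 7, 3, 11, 5, 6, 4, 2, 8, 9, 10]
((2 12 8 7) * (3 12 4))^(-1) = (2 7 8 12 3 4) = [0, 1, 7, 4, 2, 5, 6, 8, 12, 9, 10, 11, 3]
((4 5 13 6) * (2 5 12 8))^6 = (2 8 12 4 6 13 5) = [0, 1, 8, 3, 6, 2, 13, 7, 12, 9, 10, 11, 4, 5]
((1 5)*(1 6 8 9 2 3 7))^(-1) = (1 7 3 2 9 8 6 5) = [0, 7, 9, 2, 4, 1, 5, 3, 6, 8]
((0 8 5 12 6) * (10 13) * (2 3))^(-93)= (0 5 6 8 12)(2 3)(10 13)= [5, 1, 3, 2, 4, 6, 8, 7, 12, 9, 13, 11, 0, 10]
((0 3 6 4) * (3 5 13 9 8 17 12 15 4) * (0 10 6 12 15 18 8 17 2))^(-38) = [17, 1, 9, 2, 12, 15, 8, 7, 13, 10, 18, 11, 0, 4, 14, 3, 16, 6, 5] = (0 17 6 8 13 4 12)(2 9 10 18 5 15 3)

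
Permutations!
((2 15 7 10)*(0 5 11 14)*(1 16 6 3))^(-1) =(0 14 11 5)(1 3 6 16)(2 10 7 15) =[14, 3, 10, 6, 4, 0, 16, 15, 8, 9, 7, 5, 12, 13, 11, 2, 1]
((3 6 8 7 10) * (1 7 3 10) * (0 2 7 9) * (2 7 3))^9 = (10)(0 7 1 9)(2 3 6 8) = [7, 9, 3, 6, 4, 5, 8, 1, 2, 0, 10]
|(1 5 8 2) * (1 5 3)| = 6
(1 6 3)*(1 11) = (1 6 3 11) = [0, 6, 2, 11, 4, 5, 3, 7, 8, 9, 10, 1]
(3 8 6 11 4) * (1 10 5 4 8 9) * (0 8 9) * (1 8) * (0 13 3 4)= (0 1 10 5)(3 13)(6 11 9 8)= [1, 10, 2, 13, 4, 0, 11, 7, 6, 8, 5, 9, 12, 3]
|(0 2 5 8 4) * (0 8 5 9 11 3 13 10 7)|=|(0 2 9 11 3 13 10 7)(4 8)|=8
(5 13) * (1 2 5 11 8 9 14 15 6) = [0, 2, 5, 3, 4, 13, 1, 7, 9, 14, 10, 8, 12, 11, 15, 6] = (1 2 5 13 11 8 9 14 15 6)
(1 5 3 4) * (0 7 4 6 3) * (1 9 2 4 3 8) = (0 7 3 6 8 1 5)(2 4 9) = [7, 5, 4, 6, 9, 0, 8, 3, 1, 2]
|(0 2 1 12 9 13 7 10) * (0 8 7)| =6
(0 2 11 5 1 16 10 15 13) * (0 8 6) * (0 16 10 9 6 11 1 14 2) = (1 10 15 13 8 11 5 14 2)(6 16 9) = [0, 10, 1, 3, 4, 14, 16, 7, 11, 6, 15, 5, 12, 8, 2, 13, 9]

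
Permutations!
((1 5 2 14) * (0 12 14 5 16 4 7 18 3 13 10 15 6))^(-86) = (0 4 10 14 18 6 16 13 12 7 15 1 3) = [4, 3, 2, 0, 10, 5, 16, 15, 8, 9, 14, 11, 7, 12, 18, 1, 13, 17, 6]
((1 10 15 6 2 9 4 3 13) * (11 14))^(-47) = [0, 3, 15, 9, 2, 5, 10, 7, 8, 6, 13, 14, 12, 4, 11, 1] = (1 3 9 6 10 13 4 2 15)(11 14)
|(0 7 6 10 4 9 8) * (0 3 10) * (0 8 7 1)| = |(0 1)(3 10 4 9 7 6 8)| = 14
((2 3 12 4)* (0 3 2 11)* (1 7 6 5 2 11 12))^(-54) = (12)(0 1 6 2)(3 7 5 11) = [1, 6, 0, 7, 4, 11, 2, 5, 8, 9, 10, 3, 12]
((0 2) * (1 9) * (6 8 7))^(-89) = [2, 9, 0, 3, 4, 5, 8, 6, 7, 1] = (0 2)(1 9)(6 8 7)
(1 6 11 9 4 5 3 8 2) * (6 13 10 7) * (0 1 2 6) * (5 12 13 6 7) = [1, 6, 2, 8, 12, 3, 11, 0, 7, 4, 5, 9, 13, 10] = (0 1 6 11 9 4 12 13 10 5 3 8 7)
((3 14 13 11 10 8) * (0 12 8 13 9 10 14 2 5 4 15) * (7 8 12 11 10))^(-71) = (0 3 11 2 14 5 9 4 7 15 8)(10 13) = [3, 1, 14, 11, 7, 9, 6, 15, 0, 4, 13, 2, 12, 10, 5, 8]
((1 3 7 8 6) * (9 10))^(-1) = (1 6 8 7 3)(9 10) = [0, 6, 2, 1, 4, 5, 8, 3, 7, 10, 9]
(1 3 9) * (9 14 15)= (1 3 14 15 9)= [0, 3, 2, 14, 4, 5, 6, 7, 8, 1, 10, 11, 12, 13, 15, 9]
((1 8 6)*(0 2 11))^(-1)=(0 11 2)(1 6 8)=[11, 6, 0, 3, 4, 5, 8, 7, 1, 9, 10, 2]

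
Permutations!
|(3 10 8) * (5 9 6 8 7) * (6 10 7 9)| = 10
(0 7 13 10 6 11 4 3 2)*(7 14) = [14, 1, 0, 2, 3, 5, 11, 13, 8, 9, 6, 4, 12, 10, 7] = (0 14 7 13 10 6 11 4 3 2)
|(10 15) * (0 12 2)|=|(0 12 2)(10 15)|=6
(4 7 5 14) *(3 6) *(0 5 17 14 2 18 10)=(0 5 2 18 10)(3 6)(4 7 17 14)=[5, 1, 18, 6, 7, 2, 3, 17, 8, 9, 0, 11, 12, 13, 4, 15, 16, 14, 10]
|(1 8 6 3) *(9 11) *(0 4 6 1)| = 4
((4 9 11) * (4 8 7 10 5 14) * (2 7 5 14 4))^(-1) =(2 14 10 7)(4 5 8 11 9) =[0, 1, 14, 3, 5, 8, 6, 2, 11, 4, 7, 9, 12, 13, 10]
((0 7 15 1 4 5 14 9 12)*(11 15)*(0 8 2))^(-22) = (0 11 1 5 9 8)(2 7 15 4 14 12) = [11, 5, 7, 3, 14, 9, 6, 15, 0, 8, 10, 1, 2, 13, 12, 4]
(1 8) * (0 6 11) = (0 6 11)(1 8) = [6, 8, 2, 3, 4, 5, 11, 7, 1, 9, 10, 0]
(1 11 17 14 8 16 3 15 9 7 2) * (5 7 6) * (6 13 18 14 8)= (1 11 17 8 16 3 15 9 13 18 14 6 5 7 2)= [0, 11, 1, 15, 4, 7, 5, 2, 16, 13, 10, 17, 12, 18, 6, 9, 3, 8, 14]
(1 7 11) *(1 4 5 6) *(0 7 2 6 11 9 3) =(0 7 9 3)(1 2 6)(4 5 11) =[7, 2, 6, 0, 5, 11, 1, 9, 8, 3, 10, 4]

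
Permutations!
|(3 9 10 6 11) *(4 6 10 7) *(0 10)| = 6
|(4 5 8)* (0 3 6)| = 3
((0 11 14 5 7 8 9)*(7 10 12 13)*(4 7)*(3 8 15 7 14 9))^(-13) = (0 9 11)(3 8)(4 13 12 10 5 14)(7 15) = [9, 1, 2, 8, 13, 14, 6, 15, 3, 11, 5, 0, 10, 12, 4, 7]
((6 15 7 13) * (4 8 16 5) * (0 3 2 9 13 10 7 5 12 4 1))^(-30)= (0 15 9)(1 6 2)(3 5 13)(4 16)(8 12)= [15, 6, 1, 5, 16, 13, 2, 7, 12, 0, 10, 11, 8, 3, 14, 9, 4]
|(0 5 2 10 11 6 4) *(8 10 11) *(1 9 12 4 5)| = |(0 1 9 12 4)(2 11 6 5)(8 10)| = 20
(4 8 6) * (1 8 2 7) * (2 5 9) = [0, 8, 7, 3, 5, 9, 4, 1, 6, 2] = (1 8 6 4 5 9 2 7)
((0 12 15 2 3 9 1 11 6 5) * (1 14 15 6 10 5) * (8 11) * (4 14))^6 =(15)(0 10 8 6)(1 12 5 11) =[10, 12, 2, 3, 4, 11, 0, 7, 6, 9, 8, 1, 5, 13, 14, 15]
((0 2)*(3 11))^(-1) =(0 2)(3 11) =[2, 1, 0, 11, 4, 5, 6, 7, 8, 9, 10, 3]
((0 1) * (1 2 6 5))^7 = (0 6 1 2 5) = [6, 2, 5, 3, 4, 0, 1]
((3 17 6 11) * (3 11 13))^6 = [0, 1, 2, 6, 4, 5, 3, 7, 8, 9, 10, 11, 12, 17, 14, 15, 16, 13] = (3 6)(13 17)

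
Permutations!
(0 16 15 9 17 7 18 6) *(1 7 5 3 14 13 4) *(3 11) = (0 16 15 9 17 5 11 3 14 13 4 1 7 18 6) = [16, 7, 2, 14, 1, 11, 0, 18, 8, 17, 10, 3, 12, 4, 13, 9, 15, 5, 6]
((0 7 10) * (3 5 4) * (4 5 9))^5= (0 10 7)(3 4 9)= [10, 1, 2, 4, 9, 5, 6, 0, 8, 3, 7]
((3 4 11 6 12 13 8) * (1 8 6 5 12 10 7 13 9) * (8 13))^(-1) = (1 9 12 5 11 4 3 8 7 10 6 13) = [0, 9, 2, 8, 3, 11, 13, 10, 7, 12, 6, 4, 5, 1]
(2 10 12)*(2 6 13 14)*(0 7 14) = [7, 1, 10, 3, 4, 5, 13, 14, 8, 9, 12, 11, 6, 0, 2] = (0 7 14 2 10 12 6 13)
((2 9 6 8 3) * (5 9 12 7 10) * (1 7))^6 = (1 8 10 2 9)(3 5 12 6 7) = [0, 8, 9, 5, 4, 12, 7, 3, 10, 1, 2, 11, 6]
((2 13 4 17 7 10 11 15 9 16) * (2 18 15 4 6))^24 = (18)(4 11 10 7 17) = [0, 1, 2, 3, 11, 5, 6, 17, 8, 9, 7, 10, 12, 13, 14, 15, 16, 4, 18]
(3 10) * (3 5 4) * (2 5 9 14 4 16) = (2 5 16)(3 10 9 14 4) = [0, 1, 5, 10, 3, 16, 6, 7, 8, 14, 9, 11, 12, 13, 4, 15, 2]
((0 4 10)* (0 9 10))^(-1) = (0 4)(9 10) = [4, 1, 2, 3, 0, 5, 6, 7, 8, 10, 9]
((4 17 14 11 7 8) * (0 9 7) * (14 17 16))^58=(17)(0 7 4 14)(8 16 11 9)=[7, 1, 2, 3, 14, 5, 6, 4, 16, 8, 10, 9, 12, 13, 0, 15, 11, 17]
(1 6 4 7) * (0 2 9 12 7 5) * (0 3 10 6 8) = [2, 8, 9, 10, 5, 3, 4, 1, 0, 12, 6, 11, 7] = (0 2 9 12 7 1 8)(3 10 6 4 5)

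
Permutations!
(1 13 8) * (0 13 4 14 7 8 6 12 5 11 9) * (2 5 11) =(0 13 6 12 11 9)(1 4 14 7 8)(2 5) =[13, 4, 5, 3, 14, 2, 12, 8, 1, 0, 10, 9, 11, 6, 7]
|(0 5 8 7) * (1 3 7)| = 6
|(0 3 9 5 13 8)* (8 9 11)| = |(0 3 11 8)(5 13 9)| = 12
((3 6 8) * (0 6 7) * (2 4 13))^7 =(0 8 7 6 3)(2 4 13) =[8, 1, 4, 0, 13, 5, 3, 6, 7, 9, 10, 11, 12, 2]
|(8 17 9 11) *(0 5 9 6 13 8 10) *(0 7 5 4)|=20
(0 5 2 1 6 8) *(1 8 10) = (0 5 2 8)(1 6 10) = [5, 6, 8, 3, 4, 2, 10, 7, 0, 9, 1]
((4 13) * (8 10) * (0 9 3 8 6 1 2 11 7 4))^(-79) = [6, 13, 0, 2, 8, 5, 4, 3, 11, 1, 7, 9, 12, 10] = (0 6 4 8 11 9 1 13 10 7 3 2)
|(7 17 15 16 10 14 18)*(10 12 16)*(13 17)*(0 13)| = |(0 13 17 15 10 14 18 7)(12 16)| = 8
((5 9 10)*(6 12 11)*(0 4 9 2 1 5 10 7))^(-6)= [9, 1, 2, 3, 7, 5, 6, 4, 8, 0, 10, 11, 12]= (12)(0 9)(4 7)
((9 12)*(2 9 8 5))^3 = (2 8 9 5 12) = [0, 1, 8, 3, 4, 12, 6, 7, 9, 5, 10, 11, 2]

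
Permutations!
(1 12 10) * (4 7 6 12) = (1 4 7 6 12 10) = [0, 4, 2, 3, 7, 5, 12, 6, 8, 9, 1, 11, 10]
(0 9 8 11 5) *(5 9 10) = [10, 1, 2, 3, 4, 0, 6, 7, 11, 8, 5, 9] = (0 10 5)(8 11 9)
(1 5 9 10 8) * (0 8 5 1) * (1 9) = [8, 9, 2, 3, 4, 1, 6, 7, 0, 10, 5] = (0 8)(1 9 10 5)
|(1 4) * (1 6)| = 3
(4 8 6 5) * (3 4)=(3 4 8 6 5)=[0, 1, 2, 4, 8, 3, 5, 7, 6]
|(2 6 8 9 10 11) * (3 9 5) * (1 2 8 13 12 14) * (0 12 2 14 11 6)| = 22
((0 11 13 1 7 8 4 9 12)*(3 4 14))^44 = (14) = [0, 1, 2, 3, 4, 5, 6, 7, 8, 9, 10, 11, 12, 13, 14]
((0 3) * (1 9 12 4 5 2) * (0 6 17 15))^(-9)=(0 3 6 17 15)(1 4)(2 12)(5 9)=[3, 4, 12, 6, 1, 9, 17, 7, 8, 5, 10, 11, 2, 13, 14, 0, 16, 15]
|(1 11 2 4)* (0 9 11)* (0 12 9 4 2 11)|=|(0 4 1 12 9)|=5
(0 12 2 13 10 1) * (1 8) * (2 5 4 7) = (0 12 5 4 7 2 13 10 8 1) = [12, 0, 13, 3, 7, 4, 6, 2, 1, 9, 8, 11, 5, 10]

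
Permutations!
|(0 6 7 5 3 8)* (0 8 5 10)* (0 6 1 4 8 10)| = 14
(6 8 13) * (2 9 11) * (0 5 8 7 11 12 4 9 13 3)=(0 5 8 3)(2 13 6 7 11)(4 9 12)=[5, 1, 13, 0, 9, 8, 7, 11, 3, 12, 10, 2, 4, 6]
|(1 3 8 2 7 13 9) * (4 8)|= |(1 3 4 8 2 7 13 9)|= 8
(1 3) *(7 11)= (1 3)(7 11)= [0, 3, 2, 1, 4, 5, 6, 11, 8, 9, 10, 7]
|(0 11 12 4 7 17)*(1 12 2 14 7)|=6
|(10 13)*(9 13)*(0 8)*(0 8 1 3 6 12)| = 15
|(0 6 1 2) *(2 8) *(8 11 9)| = |(0 6 1 11 9 8 2)| = 7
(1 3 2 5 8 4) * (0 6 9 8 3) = (0 6 9 8 4 1)(2 5 3) = [6, 0, 5, 2, 1, 3, 9, 7, 4, 8]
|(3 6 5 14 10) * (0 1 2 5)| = |(0 1 2 5 14 10 3 6)| = 8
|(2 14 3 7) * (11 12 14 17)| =7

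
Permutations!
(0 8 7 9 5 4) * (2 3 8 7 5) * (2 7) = [2, 1, 3, 8, 0, 4, 6, 9, 5, 7] = (0 2 3 8 5 4)(7 9)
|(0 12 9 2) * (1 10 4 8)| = |(0 12 9 2)(1 10 4 8)| = 4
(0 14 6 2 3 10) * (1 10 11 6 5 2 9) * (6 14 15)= [15, 10, 3, 11, 4, 2, 9, 7, 8, 1, 0, 14, 12, 13, 5, 6]= (0 15 6 9 1 10)(2 3 11 14 5)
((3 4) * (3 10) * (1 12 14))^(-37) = (1 14 12)(3 10 4) = [0, 14, 2, 10, 3, 5, 6, 7, 8, 9, 4, 11, 1, 13, 12]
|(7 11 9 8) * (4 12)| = 4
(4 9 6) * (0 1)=(0 1)(4 9 6)=[1, 0, 2, 3, 9, 5, 4, 7, 8, 6]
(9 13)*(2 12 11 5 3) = (2 12 11 5 3)(9 13) = [0, 1, 12, 2, 4, 3, 6, 7, 8, 13, 10, 5, 11, 9]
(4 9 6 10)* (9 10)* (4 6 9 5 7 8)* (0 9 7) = (0 9 7 8 4 10 6 5) = [9, 1, 2, 3, 10, 0, 5, 8, 4, 7, 6]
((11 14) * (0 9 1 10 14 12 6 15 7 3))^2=(0 1 14 12 15 3 9 10 11 6 7)=[1, 14, 2, 9, 4, 5, 7, 0, 8, 10, 11, 6, 15, 13, 12, 3]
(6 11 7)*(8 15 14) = [0, 1, 2, 3, 4, 5, 11, 6, 15, 9, 10, 7, 12, 13, 8, 14] = (6 11 7)(8 15 14)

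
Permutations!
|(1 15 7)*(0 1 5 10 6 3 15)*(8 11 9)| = |(0 1)(3 15 7 5 10 6)(8 11 9)| = 6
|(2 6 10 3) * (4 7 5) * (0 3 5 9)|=9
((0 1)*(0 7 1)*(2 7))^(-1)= (1 7 2)= [0, 7, 1, 3, 4, 5, 6, 2]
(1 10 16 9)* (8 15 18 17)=(1 10 16 9)(8 15 18 17)=[0, 10, 2, 3, 4, 5, 6, 7, 15, 1, 16, 11, 12, 13, 14, 18, 9, 8, 17]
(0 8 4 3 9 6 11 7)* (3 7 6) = (0 8 4 7)(3 9)(6 11) = [8, 1, 2, 9, 7, 5, 11, 0, 4, 3, 10, 6]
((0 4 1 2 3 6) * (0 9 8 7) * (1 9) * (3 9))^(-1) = (0 7 8 9 2 1 6 3 4) = [7, 6, 1, 4, 0, 5, 3, 8, 9, 2]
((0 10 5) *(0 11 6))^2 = (0 5 6 10 11) = [5, 1, 2, 3, 4, 6, 10, 7, 8, 9, 11, 0]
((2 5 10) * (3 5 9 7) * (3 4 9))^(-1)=(2 10 5 3)(4 7 9)=[0, 1, 10, 2, 7, 3, 6, 9, 8, 4, 5]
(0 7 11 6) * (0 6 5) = (0 7 11 5) = [7, 1, 2, 3, 4, 0, 6, 11, 8, 9, 10, 5]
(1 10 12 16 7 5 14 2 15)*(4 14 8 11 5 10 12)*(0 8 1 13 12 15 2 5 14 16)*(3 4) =(0 8 11 14 5 1 15 13 12)(3 4 16 7 10) =[8, 15, 2, 4, 16, 1, 6, 10, 11, 9, 3, 14, 0, 12, 5, 13, 7]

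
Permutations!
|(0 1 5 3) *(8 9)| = 4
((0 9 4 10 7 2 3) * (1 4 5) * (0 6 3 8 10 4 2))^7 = (0 7 10 8 2 1 5 9)(3 6) = [7, 5, 1, 6, 4, 9, 3, 10, 2, 0, 8]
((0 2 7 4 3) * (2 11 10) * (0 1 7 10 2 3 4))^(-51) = (0 1 10 11 7 3 2) = [1, 10, 0, 2, 4, 5, 6, 3, 8, 9, 11, 7]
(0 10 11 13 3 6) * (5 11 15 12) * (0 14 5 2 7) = [10, 1, 7, 6, 4, 11, 14, 0, 8, 9, 15, 13, 2, 3, 5, 12] = (0 10 15 12 2 7)(3 6 14 5 11 13)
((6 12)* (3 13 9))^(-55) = [0, 1, 2, 9, 4, 5, 12, 7, 8, 13, 10, 11, 6, 3] = (3 9 13)(6 12)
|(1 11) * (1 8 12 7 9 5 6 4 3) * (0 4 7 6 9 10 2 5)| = 13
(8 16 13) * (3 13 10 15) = [0, 1, 2, 13, 4, 5, 6, 7, 16, 9, 15, 11, 12, 8, 14, 3, 10] = (3 13 8 16 10 15)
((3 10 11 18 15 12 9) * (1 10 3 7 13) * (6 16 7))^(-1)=(1 13 7 16 6 9 12 15 18 11 10)=[0, 13, 2, 3, 4, 5, 9, 16, 8, 12, 1, 10, 15, 7, 14, 18, 6, 17, 11]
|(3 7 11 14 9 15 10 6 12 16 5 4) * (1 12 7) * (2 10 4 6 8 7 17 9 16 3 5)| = 42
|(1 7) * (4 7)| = 3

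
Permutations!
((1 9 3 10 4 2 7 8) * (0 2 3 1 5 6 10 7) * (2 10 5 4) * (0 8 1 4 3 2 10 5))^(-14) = [5, 1, 2, 3, 4, 6, 0, 7, 8, 9, 10] = (10)(0 5 6)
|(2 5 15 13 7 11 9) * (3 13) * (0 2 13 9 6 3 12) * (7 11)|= 5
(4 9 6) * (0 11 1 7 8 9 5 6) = (0 11 1 7 8 9)(4 5 6) = [11, 7, 2, 3, 5, 6, 4, 8, 9, 0, 10, 1]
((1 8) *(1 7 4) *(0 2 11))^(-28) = [11, 1, 0, 3, 4, 5, 6, 7, 8, 9, 10, 2] = (0 11 2)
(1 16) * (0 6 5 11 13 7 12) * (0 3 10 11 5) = (0 6)(1 16)(3 10 11 13 7 12) = [6, 16, 2, 10, 4, 5, 0, 12, 8, 9, 11, 13, 3, 7, 14, 15, 1]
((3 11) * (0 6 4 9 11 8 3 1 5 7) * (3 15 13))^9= [6, 5, 2, 8, 9, 7, 4, 0, 15, 11, 10, 1, 12, 3, 14, 13]= (0 6 4 9 11 1 5 7)(3 8 15 13)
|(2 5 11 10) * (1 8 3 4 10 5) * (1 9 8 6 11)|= |(1 6 11 5)(2 9 8 3 4 10)|= 12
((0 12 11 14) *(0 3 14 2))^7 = (0 2 11 12)(3 14) = [2, 1, 11, 14, 4, 5, 6, 7, 8, 9, 10, 12, 0, 13, 3]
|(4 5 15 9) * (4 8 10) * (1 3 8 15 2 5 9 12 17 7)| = |(1 3 8 10 4 9 15 12 17 7)(2 5)| = 10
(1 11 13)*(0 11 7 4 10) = (0 11 13 1 7 4 10) = [11, 7, 2, 3, 10, 5, 6, 4, 8, 9, 0, 13, 12, 1]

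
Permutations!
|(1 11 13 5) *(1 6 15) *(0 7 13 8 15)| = |(0 7 13 5 6)(1 11 8 15)| = 20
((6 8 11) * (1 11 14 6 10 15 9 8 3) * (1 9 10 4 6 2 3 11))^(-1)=[0, 1, 14, 2, 11, 5, 4, 7, 9, 3, 15, 6, 12, 13, 8, 10]=(2 14 8 9 3)(4 11 6)(10 15)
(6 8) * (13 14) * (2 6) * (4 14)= [0, 1, 6, 3, 14, 5, 8, 7, 2, 9, 10, 11, 12, 4, 13]= (2 6 8)(4 14 13)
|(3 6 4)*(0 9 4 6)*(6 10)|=|(0 9 4 3)(6 10)|=4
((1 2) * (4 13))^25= [0, 2, 1, 3, 13, 5, 6, 7, 8, 9, 10, 11, 12, 4]= (1 2)(4 13)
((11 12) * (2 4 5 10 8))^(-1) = (2 8 10 5 4)(11 12) = [0, 1, 8, 3, 2, 4, 6, 7, 10, 9, 5, 12, 11]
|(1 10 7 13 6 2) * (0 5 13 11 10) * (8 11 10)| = 6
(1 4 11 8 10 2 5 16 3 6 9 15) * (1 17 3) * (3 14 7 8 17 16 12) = (1 4 11 17 14 7 8 10 2 5 12 3 6 9 15 16) = [0, 4, 5, 6, 11, 12, 9, 8, 10, 15, 2, 17, 3, 13, 7, 16, 1, 14]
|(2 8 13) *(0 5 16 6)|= 12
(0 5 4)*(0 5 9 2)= (0 9 2)(4 5)= [9, 1, 0, 3, 5, 4, 6, 7, 8, 2]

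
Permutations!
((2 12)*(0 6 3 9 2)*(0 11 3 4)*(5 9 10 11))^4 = [6, 1, 2, 10, 0, 5, 4, 7, 8, 9, 11, 3, 12] = (12)(0 6 4)(3 10 11)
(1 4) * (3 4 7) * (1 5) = (1 7 3 4 5) = [0, 7, 2, 4, 5, 1, 6, 3]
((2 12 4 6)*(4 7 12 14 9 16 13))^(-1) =[0, 1, 6, 3, 13, 5, 4, 12, 8, 14, 10, 11, 7, 16, 2, 15, 9] =(2 6 4 13 16 9 14)(7 12)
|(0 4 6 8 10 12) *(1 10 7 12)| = |(0 4 6 8 7 12)(1 10)| = 6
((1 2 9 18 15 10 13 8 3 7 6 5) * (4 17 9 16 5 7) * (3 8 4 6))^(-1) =(1 5 16 2)(3 7 6)(4 13 10 15 18 9 17) =[0, 5, 1, 7, 13, 16, 3, 6, 8, 17, 15, 11, 12, 10, 14, 18, 2, 4, 9]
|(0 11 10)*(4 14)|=6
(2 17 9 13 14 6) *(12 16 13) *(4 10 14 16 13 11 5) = [0, 1, 17, 3, 10, 4, 2, 7, 8, 12, 14, 5, 13, 16, 6, 15, 11, 9] = (2 17 9 12 13 16 11 5 4 10 14 6)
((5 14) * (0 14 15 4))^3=(0 15 14 4 5)=[15, 1, 2, 3, 5, 0, 6, 7, 8, 9, 10, 11, 12, 13, 4, 14]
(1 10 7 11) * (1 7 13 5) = (1 10 13 5)(7 11) = [0, 10, 2, 3, 4, 1, 6, 11, 8, 9, 13, 7, 12, 5]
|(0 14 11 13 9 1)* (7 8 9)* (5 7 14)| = |(0 5 7 8 9 1)(11 13 14)| = 6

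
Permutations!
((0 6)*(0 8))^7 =(0 6 8) =[6, 1, 2, 3, 4, 5, 8, 7, 0]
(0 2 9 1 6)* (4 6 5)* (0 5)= (0 2 9 1)(4 6 5)= [2, 0, 9, 3, 6, 4, 5, 7, 8, 1]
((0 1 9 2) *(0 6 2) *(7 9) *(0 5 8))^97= [1, 7, 6, 3, 4, 8, 2, 9, 0, 5]= (0 1 7 9 5 8)(2 6)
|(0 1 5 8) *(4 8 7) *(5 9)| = |(0 1 9 5 7 4 8)| = 7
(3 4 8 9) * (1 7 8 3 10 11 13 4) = [0, 7, 2, 1, 3, 5, 6, 8, 9, 10, 11, 13, 12, 4] = (1 7 8 9 10 11 13 4 3)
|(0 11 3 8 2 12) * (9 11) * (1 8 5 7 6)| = 11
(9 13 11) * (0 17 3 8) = (0 17 3 8)(9 13 11) = [17, 1, 2, 8, 4, 5, 6, 7, 0, 13, 10, 9, 12, 11, 14, 15, 16, 3]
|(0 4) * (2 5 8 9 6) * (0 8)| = 7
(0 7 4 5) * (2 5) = (0 7 4 2 5) = [7, 1, 5, 3, 2, 0, 6, 4]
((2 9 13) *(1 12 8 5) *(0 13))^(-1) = [9, 5, 13, 3, 4, 8, 6, 7, 12, 2, 10, 11, 1, 0] = (0 9 2 13)(1 5 8 12)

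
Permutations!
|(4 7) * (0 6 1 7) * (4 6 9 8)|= |(0 9 8 4)(1 7 6)|= 12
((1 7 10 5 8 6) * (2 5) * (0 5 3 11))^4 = (0 1 3 8 10)(2 5 7 11 6) = [1, 3, 5, 8, 4, 7, 2, 11, 10, 9, 0, 6]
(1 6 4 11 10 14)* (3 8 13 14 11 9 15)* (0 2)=(0 2)(1 6 4 9 15 3 8 13 14)(10 11)=[2, 6, 0, 8, 9, 5, 4, 7, 13, 15, 11, 10, 12, 14, 1, 3]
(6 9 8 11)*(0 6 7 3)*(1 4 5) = [6, 4, 2, 0, 5, 1, 9, 3, 11, 8, 10, 7] = (0 6 9 8 11 7 3)(1 4 5)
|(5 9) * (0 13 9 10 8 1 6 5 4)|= |(0 13 9 4)(1 6 5 10 8)|= 20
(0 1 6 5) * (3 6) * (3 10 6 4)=[1, 10, 2, 4, 3, 0, 5, 7, 8, 9, 6]=(0 1 10 6 5)(3 4)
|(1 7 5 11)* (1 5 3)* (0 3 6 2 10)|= 14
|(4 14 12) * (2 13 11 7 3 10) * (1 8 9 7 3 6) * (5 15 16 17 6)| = 45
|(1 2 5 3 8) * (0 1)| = |(0 1 2 5 3 8)| = 6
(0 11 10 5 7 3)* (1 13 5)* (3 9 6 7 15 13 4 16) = (0 11 10 1 4 16 3)(5 15 13)(6 7 9) = [11, 4, 2, 0, 16, 15, 7, 9, 8, 6, 1, 10, 12, 5, 14, 13, 3]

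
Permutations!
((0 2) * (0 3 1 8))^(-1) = (0 8 1 3 2) = [8, 3, 0, 2, 4, 5, 6, 7, 1]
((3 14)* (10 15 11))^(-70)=(10 11 15)=[0, 1, 2, 3, 4, 5, 6, 7, 8, 9, 11, 15, 12, 13, 14, 10]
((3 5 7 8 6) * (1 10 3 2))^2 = (1 3 7 6)(2 10 5 8) = [0, 3, 10, 7, 4, 8, 1, 6, 2, 9, 5]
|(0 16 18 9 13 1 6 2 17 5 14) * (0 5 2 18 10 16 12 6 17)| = 18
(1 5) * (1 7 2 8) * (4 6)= (1 5 7 2 8)(4 6)= [0, 5, 8, 3, 6, 7, 4, 2, 1]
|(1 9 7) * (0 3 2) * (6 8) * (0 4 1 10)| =8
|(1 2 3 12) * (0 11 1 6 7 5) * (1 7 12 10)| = 4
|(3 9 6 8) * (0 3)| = |(0 3 9 6 8)| = 5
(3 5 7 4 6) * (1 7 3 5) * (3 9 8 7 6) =(1 6 5 9 8 7 4 3) =[0, 6, 2, 1, 3, 9, 5, 4, 7, 8]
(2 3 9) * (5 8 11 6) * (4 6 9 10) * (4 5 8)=(2 3 10 5 4 6 8 11 9)=[0, 1, 3, 10, 6, 4, 8, 7, 11, 2, 5, 9]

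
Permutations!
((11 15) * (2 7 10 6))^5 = (2 7 10 6)(11 15) = [0, 1, 7, 3, 4, 5, 2, 10, 8, 9, 6, 15, 12, 13, 14, 11]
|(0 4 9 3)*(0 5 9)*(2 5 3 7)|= 4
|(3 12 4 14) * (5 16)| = 4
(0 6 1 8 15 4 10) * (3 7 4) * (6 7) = [7, 8, 2, 6, 10, 5, 1, 4, 15, 9, 0, 11, 12, 13, 14, 3] = (0 7 4 10)(1 8 15 3 6)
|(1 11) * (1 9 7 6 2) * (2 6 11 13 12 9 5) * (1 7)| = 4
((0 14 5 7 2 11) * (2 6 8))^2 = [5, 1, 0, 3, 4, 6, 2, 8, 11, 9, 10, 14, 12, 13, 7] = (0 5 6 2)(7 8 11 14)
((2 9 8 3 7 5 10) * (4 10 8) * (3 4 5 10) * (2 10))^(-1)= (10)(2 7 3 4 8 5 9)= [0, 1, 7, 4, 8, 9, 6, 3, 5, 2, 10]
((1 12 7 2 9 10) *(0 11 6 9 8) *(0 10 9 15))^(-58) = [6, 7, 10, 3, 4, 5, 0, 8, 1, 9, 12, 15, 2, 13, 14, 11] = (0 6)(1 7 8)(2 10 12)(11 15)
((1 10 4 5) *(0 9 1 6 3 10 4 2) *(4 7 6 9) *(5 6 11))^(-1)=(0 2 10 3 6 4)(1 9 5 11 7)=[2, 9, 10, 6, 0, 11, 4, 1, 8, 5, 3, 7]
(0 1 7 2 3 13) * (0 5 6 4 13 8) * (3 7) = [1, 3, 7, 8, 13, 6, 4, 2, 0, 9, 10, 11, 12, 5] = (0 1 3 8)(2 7)(4 13 5 6)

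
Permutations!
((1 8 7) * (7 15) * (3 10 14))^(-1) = (1 7 15 8)(3 14 10) = [0, 7, 2, 14, 4, 5, 6, 15, 1, 9, 3, 11, 12, 13, 10, 8]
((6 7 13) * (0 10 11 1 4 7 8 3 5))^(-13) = (0 3 6 7 1 10 5 8 13 4 11) = [3, 10, 2, 6, 11, 8, 7, 1, 13, 9, 5, 0, 12, 4]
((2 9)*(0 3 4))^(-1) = (0 4 3)(2 9) = [4, 1, 9, 0, 3, 5, 6, 7, 8, 2]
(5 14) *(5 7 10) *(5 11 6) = [0, 1, 2, 3, 4, 14, 5, 10, 8, 9, 11, 6, 12, 13, 7] = (5 14 7 10 11 6)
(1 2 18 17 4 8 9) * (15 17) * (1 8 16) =(1 2 18 15 17 4 16)(8 9) =[0, 2, 18, 3, 16, 5, 6, 7, 9, 8, 10, 11, 12, 13, 14, 17, 1, 4, 15]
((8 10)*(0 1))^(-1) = (0 1)(8 10) = [1, 0, 2, 3, 4, 5, 6, 7, 10, 9, 8]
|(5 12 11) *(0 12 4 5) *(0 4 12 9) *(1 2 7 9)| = |(0 1 2 7 9)(4 5 12 11)| = 20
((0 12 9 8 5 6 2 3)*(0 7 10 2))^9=(0 8)(2 3 7 10)(5 12)(6 9)=[8, 1, 3, 7, 4, 12, 9, 10, 0, 6, 2, 11, 5]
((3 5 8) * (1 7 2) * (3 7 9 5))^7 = (1 9 5 8 7 2) = [0, 9, 1, 3, 4, 8, 6, 2, 7, 5]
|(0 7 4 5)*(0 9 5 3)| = |(0 7 4 3)(5 9)| = 4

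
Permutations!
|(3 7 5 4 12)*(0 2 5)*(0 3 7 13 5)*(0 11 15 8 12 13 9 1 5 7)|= 42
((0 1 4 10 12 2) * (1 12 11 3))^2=(0 2 12)(1 10 3 4 11)=[2, 10, 12, 4, 11, 5, 6, 7, 8, 9, 3, 1, 0]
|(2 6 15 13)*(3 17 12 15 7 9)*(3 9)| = |(2 6 7 3 17 12 15 13)| = 8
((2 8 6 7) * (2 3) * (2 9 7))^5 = (2 6 8)(3 7 9) = [0, 1, 6, 7, 4, 5, 8, 9, 2, 3]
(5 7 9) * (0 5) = (0 5 7 9) = [5, 1, 2, 3, 4, 7, 6, 9, 8, 0]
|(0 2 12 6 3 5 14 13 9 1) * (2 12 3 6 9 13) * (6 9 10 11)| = 28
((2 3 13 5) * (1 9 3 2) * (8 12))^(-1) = [0, 5, 2, 9, 4, 13, 6, 7, 12, 1, 10, 11, 8, 3] = (1 5 13 3 9)(8 12)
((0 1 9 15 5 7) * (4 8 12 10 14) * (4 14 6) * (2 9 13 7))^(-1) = [7, 0, 5, 3, 6, 15, 10, 13, 4, 2, 12, 11, 8, 1, 14, 9] = (0 7 13 1)(2 5 15 9)(4 6 10 12 8)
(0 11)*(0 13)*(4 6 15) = [11, 1, 2, 3, 6, 5, 15, 7, 8, 9, 10, 13, 12, 0, 14, 4] = (0 11 13)(4 6 15)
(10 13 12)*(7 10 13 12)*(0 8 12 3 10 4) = (0 8 12 13 7 4)(3 10) = [8, 1, 2, 10, 0, 5, 6, 4, 12, 9, 3, 11, 13, 7]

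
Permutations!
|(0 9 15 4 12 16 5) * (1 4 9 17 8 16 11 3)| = |(0 17 8 16 5)(1 4 12 11 3)(9 15)| = 10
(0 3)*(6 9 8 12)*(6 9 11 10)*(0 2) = (0 3 2)(6 11 10)(8 12 9) = [3, 1, 0, 2, 4, 5, 11, 7, 12, 8, 6, 10, 9]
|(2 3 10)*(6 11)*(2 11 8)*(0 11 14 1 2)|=20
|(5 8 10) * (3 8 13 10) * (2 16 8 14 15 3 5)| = 6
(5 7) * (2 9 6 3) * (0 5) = (0 5 7)(2 9 6 3) = [5, 1, 9, 2, 4, 7, 3, 0, 8, 6]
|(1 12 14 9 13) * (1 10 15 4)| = |(1 12 14 9 13 10 15 4)| = 8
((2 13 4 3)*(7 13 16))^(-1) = [0, 1, 3, 4, 13, 5, 6, 16, 8, 9, 10, 11, 12, 7, 14, 15, 2] = (2 3 4 13 7 16)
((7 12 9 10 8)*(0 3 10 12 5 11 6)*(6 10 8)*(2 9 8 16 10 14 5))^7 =(0 16 6 3 10)(2 12 7 9 8)(5 11 14) =[16, 1, 12, 10, 4, 11, 3, 9, 2, 8, 0, 14, 7, 13, 5, 15, 6]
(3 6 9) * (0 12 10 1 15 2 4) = (0 12 10 1 15 2 4)(3 6 9) = [12, 15, 4, 6, 0, 5, 9, 7, 8, 3, 1, 11, 10, 13, 14, 2]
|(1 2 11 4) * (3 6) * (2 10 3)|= 7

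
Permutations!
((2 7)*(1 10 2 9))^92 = (1 2 9 10 7) = [0, 2, 9, 3, 4, 5, 6, 1, 8, 10, 7]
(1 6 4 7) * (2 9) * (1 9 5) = (1 6 4 7 9 2 5) = [0, 6, 5, 3, 7, 1, 4, 9, 8, 2]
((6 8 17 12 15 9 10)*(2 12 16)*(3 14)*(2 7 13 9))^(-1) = (2 15 12)(3 14)(6 10 9 13 7 16 17 8) = [0, 1, 15, 14, 4, 5, 10, 16, 6, 13, 9, 11, 2, 7, 3, 12, 17, 8]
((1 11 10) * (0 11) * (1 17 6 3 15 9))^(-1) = (0 1 9 15 3 6 17 10 11) = [1, 9, 2, 6, 4, 5, 17, 7, 8, 15, 11, 0, 12, 13, 14, 3, 16, 10]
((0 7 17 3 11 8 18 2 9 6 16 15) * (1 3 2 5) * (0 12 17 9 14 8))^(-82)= (0 3 5 8 2 12 16 9)(1 18 14 17 15 6 7 11)= [3, 18, 12, 5, 4, 8, 7, 11, 2, 0, 10, 1, 16, 13, 17, 6, 9, 15, 14]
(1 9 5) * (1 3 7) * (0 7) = (0 7 1 9 5 3) = [7, 9, 2, 0, 4, 3, 6, 1, 8, 5]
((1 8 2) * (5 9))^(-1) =(1 2 8)(5 9) =[0, 2, 8, 3, 4, 9, 6, 7, 1, 5]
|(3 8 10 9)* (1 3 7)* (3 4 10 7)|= 7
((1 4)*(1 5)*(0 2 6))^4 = (0 2 6)(1 4 5) = [2, 4, 6, 3, 5, 1, 0]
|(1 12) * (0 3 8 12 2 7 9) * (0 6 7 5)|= 21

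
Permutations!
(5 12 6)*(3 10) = (3 10)(5 12 6) = [0, 1, 2, 10, 4, 12, 5, 7, 8, 9, 3, 11, 6]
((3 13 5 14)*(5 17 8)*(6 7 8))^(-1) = (3 14 5 8 7 6 17 13) = [0, 1, 2, 14, 4, 8, 17, 6, 7, 9, 10, 11, 12, 3, 5, 15, 16, 13]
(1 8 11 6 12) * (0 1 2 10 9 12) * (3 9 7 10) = (0 1 8 11 6)(2 3 9 12)(7 10) = [1, 8, 3, 9, 4, 5, 0, 10, 11, 12, 7, 6, 2]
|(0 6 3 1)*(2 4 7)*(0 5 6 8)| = |(0 8)(1 5 6 3)(2 4 7)| = 12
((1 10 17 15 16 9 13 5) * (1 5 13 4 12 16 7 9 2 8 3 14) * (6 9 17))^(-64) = (1 6 4 16 8 14 10 9 12 2 3)(7 15 17) = [0, 6, 3, 1, 16, 5, 4, 15, 14, 12, 9, 11, 2, 13, 10, 17, 8, 7]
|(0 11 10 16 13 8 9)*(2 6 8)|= |(0 11 10 16 13 2 6 8 9)|= 9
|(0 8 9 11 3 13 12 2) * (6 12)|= |(0 8 9 11 3 13 6 12 2)|= 9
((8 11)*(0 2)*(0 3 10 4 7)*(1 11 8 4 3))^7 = (0 2 1 11 4 7)(3 10) = [2, 11, 1, 10, 7, 5, 6, 0, 8, 9, 3, 4]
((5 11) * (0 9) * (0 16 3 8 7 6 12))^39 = [12, 1, 2, 16, 4, 11, 7, 8, 3, 0, 10, 5, 6, 13, 14, 15, 9] = (0 12 6 7 8 3 16 9)(5 11)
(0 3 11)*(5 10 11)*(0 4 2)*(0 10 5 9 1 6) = (0 3 9 1 6)(2 10 11 4) = [3, 6, 10, 9, 2, 5, 0, 7, 8, 1, 11, 4]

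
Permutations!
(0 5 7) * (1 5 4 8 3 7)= (0 4 8 3 7)(1 5)= [4, 5, 2, 7, 8, 1, 6, 0, 3]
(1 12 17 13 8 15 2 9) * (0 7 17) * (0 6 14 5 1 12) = (0 7 17 13 8 15 2 9 12 6 14 5 1) = [7, 0, 9, 3, 4, 1, 14, 17, 15, 12, 10, 11, 6, 8, 5, 2, 16, 13]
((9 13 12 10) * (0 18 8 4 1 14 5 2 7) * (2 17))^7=(0 17 1 18 2 14 8 7 5 4)(9 10 12 13)=[17, 18, 14, 3, 0, 4, 6, 5, 7, 10, 12, 11, 13, 9, 8, 15, 16, 1, 2]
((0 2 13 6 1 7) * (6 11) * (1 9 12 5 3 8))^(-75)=(0 8 12 11)(1 5 6 2)(3 9 13 7)=[8, 5, 1, 9, 4, 6, 2, 3, 12, 13, 10, 0, 11, 7]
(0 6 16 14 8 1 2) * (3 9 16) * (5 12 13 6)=(0 5 12 13 6 3 9 16 14 8 1 2)=[5, 2, 0, 9, 4, 12, 3, 7, 1, 16, 10, 11, 13, 6, 8, 15, 14]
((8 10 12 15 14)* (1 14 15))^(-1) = (15)(1 12 10 8 14) = [0, 12, 2, 3, 4, 5, 6, 7, 14, 9, 8, 11, 10, 13, 1, 15]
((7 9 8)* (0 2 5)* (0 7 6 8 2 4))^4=[0, 1, 2, 3, 4, 5, 6, 7, 8, 9]=(9)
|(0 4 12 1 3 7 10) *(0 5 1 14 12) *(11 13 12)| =|(0 4)(1 3 7 10 5)(11 13 12 14)| =20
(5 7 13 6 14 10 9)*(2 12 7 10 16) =(2 12 7 13 6 14 16)(5 10 9) =[0, 1, 12, 3, 4, 10, 14, 13, 8, 5, 9, 11, 7, 6, 16, 15, 2]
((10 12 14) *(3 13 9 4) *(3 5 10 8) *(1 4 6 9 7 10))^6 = (3 8 14 12 10 7 13) = [0, 1, 2, 8, 4, 5, 6, 13, 14, 9, 7, 11, 10, 3, 12]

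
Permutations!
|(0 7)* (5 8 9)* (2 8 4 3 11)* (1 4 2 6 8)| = 18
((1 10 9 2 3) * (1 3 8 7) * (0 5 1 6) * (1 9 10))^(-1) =(10)(0 6 7 8 2 9 5) =[6, 1, 9, 3, 4, 0, 7, 8, 2, 5, 10]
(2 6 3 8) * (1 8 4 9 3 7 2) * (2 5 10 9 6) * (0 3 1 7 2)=[3, 8, 0, 4, 6, 10, 2, 5, 7, 1, 9]=(0 3 4 6 2)(1 8 7 5 10 9)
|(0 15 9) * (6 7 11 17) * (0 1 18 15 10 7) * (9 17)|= 10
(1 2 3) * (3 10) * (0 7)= (0 7)(1 2 10 3)= [7, 2, 10, 1, 4, 5, 6, 0, 8, 9, 3]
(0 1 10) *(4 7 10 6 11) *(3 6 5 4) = (0 1 5 4 7 10)(3 6 11) = [1, 5, 2, 6, 7, 4, 11, 10, 8, 9, 0, 3]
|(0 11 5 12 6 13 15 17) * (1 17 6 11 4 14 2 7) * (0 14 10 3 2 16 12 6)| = 16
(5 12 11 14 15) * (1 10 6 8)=(1 10 6 8)(5 12 11 14 15)=[0, 10, 2, 3, 4, 12, 8, 7, 1, 9, 6, 14, 11, 13, 15, 5]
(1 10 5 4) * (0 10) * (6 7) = (0 10 5 4 1)(6 7) = [10, 0, 2, 3, 1, 4, 7, 6, 8, 9, 5]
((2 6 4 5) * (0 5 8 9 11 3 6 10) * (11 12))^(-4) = [0, 1, 2, 8, 12, 5, 9, 7, 11, 3, 10, 4, 6] = (3 8 11 4 12 6 9)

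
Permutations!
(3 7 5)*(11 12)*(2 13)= (2 13)(3 7 5)(11 12)= [0, 1, 13, 7, 4, 3, 6, 5, 8, 9, 10, 12, 11, 2]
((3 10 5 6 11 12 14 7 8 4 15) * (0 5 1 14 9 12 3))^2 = [6, 7, 2, 1, 0, 11, 3, 4, 15, 9, 14, 10, 12, 13, 8, 5] = (0 6 3 1 7 4)(5 11 10 14 8 15)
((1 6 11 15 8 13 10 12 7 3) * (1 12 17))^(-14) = [0, 11, 2, 12, 4, 5, 15, 3, 10, 9, 1, 8, 7, 17, 14, 13, 16, 6] = (1 11 8 10)(3 12 7)(6 15 13 17)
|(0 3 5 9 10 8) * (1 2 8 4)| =9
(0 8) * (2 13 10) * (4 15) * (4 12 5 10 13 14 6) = (0 8)(2 14 6 4 15 12 5 10) = [8, 1, 14, 3, 15, 10, 4, 7, 0, 9, 2, 11, 5, 13, 6, 12]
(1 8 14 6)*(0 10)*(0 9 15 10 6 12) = (0 6 1 8 14 12)(9 15 10) = [6, 8, 2, 3, 4, 5, 1, 7, 14, 15, 9, 11, 0, 13, 12, 10]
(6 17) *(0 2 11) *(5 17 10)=(0 2 11)(5 17 6 10)=[2, 1, 11, 3, 4, 17, 10, 7, 8, 9, 5, 0, 12, 13, 14, 15, 16, 6]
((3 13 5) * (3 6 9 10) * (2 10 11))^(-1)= (2 11 9 6 5 13 3 10)= [0, 1, 11, 10, 4, 13, 5, 7, 8, 6, 2, 9, 12, 3]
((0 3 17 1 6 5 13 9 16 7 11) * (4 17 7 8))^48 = [0, 13, 2, 3, 6, 16, 9, 7, 1, 4, 10, 11, 12, 8, 14, 15, 17, 5] = (1 13 8)(4 6 9)(5 16 17)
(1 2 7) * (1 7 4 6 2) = (7)(2 4 6) = [0, 1, 4, 3, 6, 5, 2, 7]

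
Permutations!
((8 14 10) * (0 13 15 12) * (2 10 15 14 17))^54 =(0 12 15 14 13)(2 8)(10 17) =[12, 1, 8, 3, 4, 5, 6, 7, 2, 9, 17, 11, 15, 0, 13, 14, 16, 10]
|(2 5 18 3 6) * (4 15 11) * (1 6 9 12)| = 24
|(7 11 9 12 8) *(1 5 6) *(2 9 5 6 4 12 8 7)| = 30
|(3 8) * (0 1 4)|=|(0 1 4)(3 8)|=6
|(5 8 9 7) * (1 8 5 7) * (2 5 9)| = 5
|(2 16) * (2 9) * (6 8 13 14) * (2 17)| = |(2 16 9 17)(6 8 13 14)| = 4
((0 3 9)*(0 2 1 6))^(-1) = (0 6 1 2 9 3) = [6, 2, 9, 0, 4, 5, 1, 7, 8, 3]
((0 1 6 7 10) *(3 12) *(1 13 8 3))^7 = [7, 3, 2, 13, 4, 5, 12, 1, 0, 9, 6, 11, 8, 10] = (0 7 1 3 13 10 6 12 8)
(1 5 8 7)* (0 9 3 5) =(0 9 3 5 8 7 1) =[9, 0, 2, 5, 4, 8, 6, 1, 7, 3]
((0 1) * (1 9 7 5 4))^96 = [0, 1, 2, 3, 4, 5, 6, 7, 8, 9] = (9)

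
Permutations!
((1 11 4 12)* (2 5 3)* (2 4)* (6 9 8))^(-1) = (1 12 4 3 5 2 11)(6 8 9) = [0, 12, 11, 5, 3, 2, 8, 7, 9, 6, 10, 1, 4]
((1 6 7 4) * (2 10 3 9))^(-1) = (1 4 7 6)(2 9 3 10) = [0, 4, 9, 10, 7, 5, 1, 6, 8, 3, 2]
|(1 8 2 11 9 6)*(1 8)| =5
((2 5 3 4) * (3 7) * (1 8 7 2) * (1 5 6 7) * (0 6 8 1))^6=(0 2 4 7)(3 6 8 5)=[2, 1, 4, 6, 7, 3, 8, 0, 5]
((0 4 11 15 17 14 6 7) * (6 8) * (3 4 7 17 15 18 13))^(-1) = (0 7)(3 13 18 11 4)(6 8 14 17) = [7, 1, 2, 13, 3, 5, 8, 0, 14, 9, 10, 4, 12, 18, 17, 15, 16, 6, 11]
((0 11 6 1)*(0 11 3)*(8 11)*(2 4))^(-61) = [3, 6, 4, 0, 2, 5, 11, 7, 1, 9, 10, 8] = (0 3)(1 6 11 8)(2 4)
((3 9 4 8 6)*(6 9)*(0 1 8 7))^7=[1, 8, 2, 6, 7, 5, 3, 0, 9, 4]=(0 1 8 9 4 7)(3 6)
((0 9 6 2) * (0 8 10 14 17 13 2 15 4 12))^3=(0 15)(2 14)(4 9)(6 12)(8 17)(10 13)=[15, 1, 14, 3, 9, 5, 12, 7, 17, 4, 13, 11, 6, 10, 2, 0, 16, 8]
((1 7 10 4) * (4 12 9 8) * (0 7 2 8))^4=(0 9 12 10 7)=[9, 1, 2, 3, 4, 5, 6, 0, 8, 12, 7, 11, 10]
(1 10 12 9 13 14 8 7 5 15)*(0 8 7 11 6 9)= (0 8 11 6 9 13 14 7 5 15 1 10 12)= [8, 10, 2, 3, 4, 15, 9, 5, 11, 13, 12, 6, 0, 14, 7, 1]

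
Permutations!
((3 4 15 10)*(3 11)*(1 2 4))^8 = (1 2 4 15 10 11 3) = [0, 2, 4, 1, 15, 5, 6, 7, 8, 9, 11, 3, 12, 13, 14, 10]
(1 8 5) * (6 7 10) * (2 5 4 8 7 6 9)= (1 7 10 9 2 5)(4 8)= [0, 7, 5, 3, 8, 1, 6, 10, 4, 2, 9]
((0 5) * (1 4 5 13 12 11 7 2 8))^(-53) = (0 1 7 13 4 2 12 5 8 11) = [1, 7, 12, 3, 2, 8, 6, 13, 11, 9, 10, 0, 5, 4]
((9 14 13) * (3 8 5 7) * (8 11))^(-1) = [0, 1, 2, 7, 4, 8, 6, 5, 11, 13, 10, 3, 12, 14, 9] = (3 7 5 8 11)(9 13 14)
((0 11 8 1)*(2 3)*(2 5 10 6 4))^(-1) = (0 1 8 11)(2 4 6 10 5 3) = [1, 8, 4, 2, 6, 3, 10, 7, 11, 9, 5, 0]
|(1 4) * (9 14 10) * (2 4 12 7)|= |(1 12 7 2 4)(9 14 10)|= 15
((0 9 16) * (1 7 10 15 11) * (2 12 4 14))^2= (0 16 9)(1 10 11 7 15)(2 4)(12 14)= [16, 10, 4, 3, 2, 5, 6, 15, 8, 0, 11, 7, 14, 13, 12, 1, 9]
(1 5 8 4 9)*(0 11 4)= (0 11 4 9 1 5 8)= [11, 5, 2, 3, 9, 8, 6, 7, 0, 1, 10, 4]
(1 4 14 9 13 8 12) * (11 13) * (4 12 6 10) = [0, 12, 2, 3, 14, 5, 10, 7, 6, 11, 4, 13, 1, 8, 9] = (1 12)(4 14 9 11 13 8 6 10)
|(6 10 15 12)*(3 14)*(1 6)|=|(1 6 10 15 12)(3 14)|=10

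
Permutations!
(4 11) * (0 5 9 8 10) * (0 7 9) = (0 5)(4 11)(7 9 8 10) = [5, 1, 2, 3, 11, 0, 6, 9, 10, 8, 7, 4]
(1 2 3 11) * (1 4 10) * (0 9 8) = (0 9 8)(1 2 3 11 4 10) = [9, 2, 3, 11, 10, 5, 6, 7, 0, 8, 1, 4]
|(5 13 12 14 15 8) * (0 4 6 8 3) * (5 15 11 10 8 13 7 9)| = 33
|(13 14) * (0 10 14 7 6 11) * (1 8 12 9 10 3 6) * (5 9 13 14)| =|(14)(0 3 6 11)(1 8 12 13 7)(5 9 10)| =60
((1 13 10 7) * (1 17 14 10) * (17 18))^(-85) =(18)(1 13) =[0, 13, 2, 3, 4, 5, 6, 7, 8, 9, 10, 11, 12, 1, 14, 15, 16, 17, 18]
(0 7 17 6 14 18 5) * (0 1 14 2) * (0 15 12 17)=(0 7)(1 14 18 5)(2 15 12 17 6)=[7, 14, 15, 3, 4, 1, 2, 0, 8, 9, 10, 11, 17, 13, 18, 12, 16, 6, 5]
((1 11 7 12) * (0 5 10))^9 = (1 11 7 12) = [0, 11, 2, 3, 4, 5, 6, 12, 8, 9, 10, 7, 1]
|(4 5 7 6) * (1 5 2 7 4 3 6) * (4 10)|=6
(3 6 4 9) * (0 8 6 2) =(0 8 6 4 9 3 2) =[8, 1, 0, 2, 9, 5, 4, 7, 6, 3]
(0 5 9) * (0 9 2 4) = (9)(0 5 2 4) = [5, 1, 4, 3, 0, 2, 6, 7, 8, 9]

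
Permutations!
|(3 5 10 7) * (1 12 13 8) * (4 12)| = 20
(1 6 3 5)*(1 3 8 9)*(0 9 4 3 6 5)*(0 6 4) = [9, 5, 2, 6, 3, 4, 8, 7, 0, 1] = (0 9 1 5 4 3 6 8)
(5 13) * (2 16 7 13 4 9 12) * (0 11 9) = (0 11 9 12 2 16 7 13 5 4) = [11, 1, 16, 3, 0, 4, 6, 13, 8, 12, 10, 9, 2, 5, 14, 15, 7]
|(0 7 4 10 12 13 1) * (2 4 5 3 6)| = |(0 7 5 3 6 2 4 10 12 13 1)| = 11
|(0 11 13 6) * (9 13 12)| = 6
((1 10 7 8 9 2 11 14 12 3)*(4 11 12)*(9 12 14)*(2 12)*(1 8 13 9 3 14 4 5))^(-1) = (1 5 14 12 9 13 7 10)(2 8 3 11 4) = [0, 5, 8, 11, 2, 14, 6, 10, 3, 13, 1, 4, 9, 7, 12]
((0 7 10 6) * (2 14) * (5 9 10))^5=(0 6 10 9 5 7)(2 14)=[6, 1, 14, 3, 4, 7, 10, 0, 8, 5, 9, 11, 12, 13, 2]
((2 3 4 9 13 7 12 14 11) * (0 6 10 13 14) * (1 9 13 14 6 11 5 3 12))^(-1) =(0 12 2 11)(1 7 13 4 3 5 14 10 6 9) =[12, 7, 11, 5, 3, 14, 9, 13, 8, 1, 6, 0, 2, 4, 10]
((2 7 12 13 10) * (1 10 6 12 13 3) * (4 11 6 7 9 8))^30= [0, 1, 2, 3, 4, 5, 6, 7, 8, 9, 10, 11, 12, 13]= (13)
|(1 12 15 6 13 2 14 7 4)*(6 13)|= |(1 12 15 13 2 14 7 4)|= 8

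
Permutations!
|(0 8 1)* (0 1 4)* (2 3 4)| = 5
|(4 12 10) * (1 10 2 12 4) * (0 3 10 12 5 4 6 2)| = 20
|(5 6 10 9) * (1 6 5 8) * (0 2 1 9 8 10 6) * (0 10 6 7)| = |(0 2 1 10 8 9 6 7)| = 8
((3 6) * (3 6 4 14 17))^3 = (3 17 14 4) = [0, 1, 2, 17, 3, 5, 6, 7, 8, 9, 10, 11, 12, 13, 4, 15, 16, 14]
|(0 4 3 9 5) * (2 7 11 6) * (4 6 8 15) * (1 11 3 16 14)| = 7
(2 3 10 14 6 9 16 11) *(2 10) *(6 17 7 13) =(2 3)(6 9 16 11 10 14 17 7 13) =[0, 1, 3, 2, 4, 5, 9, 13, 8, 16, 14, 10, 12, 6, 17, 15, 11, 7]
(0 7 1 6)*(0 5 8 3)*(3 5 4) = (0 7 1 6 4 3)(5 8) = [7, 6, 2, 0, 3, 8, 4, 1, 5]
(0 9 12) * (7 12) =(0 9 7 12) =[9, 1, 2, 3, 4, 5, 6, 12, 8, 7, 10, 11, 0]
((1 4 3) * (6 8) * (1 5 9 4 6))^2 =(1 8 6)(3 9)(4 5) =[0, 8, 2, 9, 5, 4, 1, 7, 6, 3]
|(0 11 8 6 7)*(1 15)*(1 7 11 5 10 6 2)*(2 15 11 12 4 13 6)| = 36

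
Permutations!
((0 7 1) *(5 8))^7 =[7, 0, 2, 3, 4, 8, 6, 1, 5] =(0 7 1)(5 8)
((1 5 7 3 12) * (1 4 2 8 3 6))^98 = (1 7)(2 12 8 4 3)(5 6) = [0, 7, 12, 2, 3, 6, 5, 1, 4, 9, 10, 11, 8]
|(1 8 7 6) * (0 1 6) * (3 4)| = |(0 1 8 7)(3 4)| = 4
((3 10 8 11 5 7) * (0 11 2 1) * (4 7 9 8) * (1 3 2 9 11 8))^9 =(0 8 9 1)(2 7 4 10 3)(5 11) =[8, 0, 7, 2, 10, 11, 6, 4, 9, 1, 3, 5]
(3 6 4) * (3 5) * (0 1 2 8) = [1, 2, 8, 6, 5, 3, 4, 7, 0] = (0 1 2 8)(3 6 4 5)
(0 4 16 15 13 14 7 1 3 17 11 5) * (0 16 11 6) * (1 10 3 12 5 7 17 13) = (0 4 11 7 10 3 13 14 17 6)(1 12 5 16 15) = [4, 12, 2, 13, 11, 16, 0, 10, 8, 9, 3, 7, 5, 14, 17, 1, 15, 6]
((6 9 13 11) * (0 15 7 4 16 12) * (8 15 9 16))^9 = (0 13 6 12 9 11 16)(4 8 15 7) = [13, 1, 2, 3, 8, 5, 12, 4, 15, 11, 10, 16, 9, 6, 14, 7, 0]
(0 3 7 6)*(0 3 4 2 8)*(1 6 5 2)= (0 4 1 6 3 7 5 2 8)= [4, 6, 8, 7, 1, 2, 3, 5, 0]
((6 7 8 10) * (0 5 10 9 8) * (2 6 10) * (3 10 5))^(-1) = (0 7 6 2 5 10 3)(8 9) = [7, 1, 5, 0, 4, 10, 2, 6, 9, 8, 3]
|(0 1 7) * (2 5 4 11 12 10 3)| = 21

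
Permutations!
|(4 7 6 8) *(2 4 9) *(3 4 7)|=|(2 7 6 8 9)(3 4)|=10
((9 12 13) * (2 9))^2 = (2 12)(9 13) = [0, 1, 12, 3, 4, 5, 6, 7, 8, 13, 10, 11, 2, 9]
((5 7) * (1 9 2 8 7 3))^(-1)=(1 3 5 7 8 2 9)=[0, 3, 9, 5, 4, 7, 6, 8, 2, 1]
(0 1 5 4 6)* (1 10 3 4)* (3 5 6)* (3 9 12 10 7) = (0 7 3 4 9 12 10 5 1 6) = [7, 6, 2, 4, 9, 1, 0, 3, 8, 12, 5, 11, 10]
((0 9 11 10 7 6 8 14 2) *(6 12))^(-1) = (0 2 14 8 6 12 7 10 11 9) = [2, 1, 14, 3, 4, 5, 12, 10, 6, 0, 11, 9, 7, 13, 8]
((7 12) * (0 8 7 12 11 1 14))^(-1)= (0 14 1 11 7 8)= [14, 11, 2, 3, 4, 5, 6, 8, 0, 9, 10, 7, 12, 13, 1]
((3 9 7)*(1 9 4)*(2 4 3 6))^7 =(1 9 7 6 2 4) =[0, 9, 4, 3, 1, 5, 2, 6, 8, 7]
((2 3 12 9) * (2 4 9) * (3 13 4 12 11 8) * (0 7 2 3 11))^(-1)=(0 3 12 9 4 13 2 7)(8 11)=[3, 1, 7, 12, 13, 5, 6, 0, 11, 4, 10, 8, 9, 2]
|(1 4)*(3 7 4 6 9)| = 6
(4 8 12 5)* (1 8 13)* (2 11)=(1 8 12 5 4 13)(2 11)=[0, 8, 11, 3, 13, 4, 6, 7, 12, 9, 10, 2, 5, 1]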